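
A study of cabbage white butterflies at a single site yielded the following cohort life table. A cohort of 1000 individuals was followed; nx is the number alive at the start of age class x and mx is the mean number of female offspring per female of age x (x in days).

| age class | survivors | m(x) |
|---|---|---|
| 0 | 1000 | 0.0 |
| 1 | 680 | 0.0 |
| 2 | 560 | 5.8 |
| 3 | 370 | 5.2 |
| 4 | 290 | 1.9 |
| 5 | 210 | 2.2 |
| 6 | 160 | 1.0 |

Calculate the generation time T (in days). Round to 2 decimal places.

lx = nx/n0 = nx/1000: 1, 0.68, 0.56, 0.37, 0.29, 0.21, 0.16
lx·mx: 0, 0, 3.248, 1.924, 0.551, 0.462, 0.16 → R0 = 6.345
x·lx·mx: 0, 0, 6.496, 5.772, 2.204, 2.31, 0.96 → Σ = 17.742
T = 17.742 / 6.345 = 2.796217… → 2.80

2.80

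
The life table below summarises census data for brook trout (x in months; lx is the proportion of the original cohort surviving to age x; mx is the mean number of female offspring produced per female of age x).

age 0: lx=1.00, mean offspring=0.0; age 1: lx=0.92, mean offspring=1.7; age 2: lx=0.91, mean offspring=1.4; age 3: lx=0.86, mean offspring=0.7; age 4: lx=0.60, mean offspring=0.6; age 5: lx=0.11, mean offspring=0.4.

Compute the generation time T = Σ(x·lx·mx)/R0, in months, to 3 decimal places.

lx·mx: 0, 1.564, 1.274, 0.602, 0.36, 0.044 → R0 = 3.844
x·lx·mx: 0, 1.564, 2.548, 1.806, 1.44, 0.22 → Σ = 7.578
T = 7.578 / 3.844 = 1.971384… → 1.971

1.971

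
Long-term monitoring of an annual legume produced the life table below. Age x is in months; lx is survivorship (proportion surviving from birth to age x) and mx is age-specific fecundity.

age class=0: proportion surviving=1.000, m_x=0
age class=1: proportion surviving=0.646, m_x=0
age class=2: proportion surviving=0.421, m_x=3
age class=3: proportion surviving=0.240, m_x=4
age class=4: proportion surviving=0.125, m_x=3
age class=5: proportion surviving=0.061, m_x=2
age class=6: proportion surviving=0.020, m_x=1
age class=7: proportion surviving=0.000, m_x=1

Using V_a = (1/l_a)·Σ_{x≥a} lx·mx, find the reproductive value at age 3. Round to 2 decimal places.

6.15

lx·mx for x ≥ 3: 0.96, 0.375, 0.122, 0.02, 0 → sum = 1.477
V_3 = 1.477 / l_3 = 1.477 / 0.24 = 6.154167… → 6.15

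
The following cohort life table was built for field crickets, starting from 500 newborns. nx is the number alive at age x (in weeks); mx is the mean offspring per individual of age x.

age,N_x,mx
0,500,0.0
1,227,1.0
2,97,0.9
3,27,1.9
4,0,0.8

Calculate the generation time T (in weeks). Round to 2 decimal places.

lx = nx/n0 = nx/500: 1, 0.454, 0.194, 0.054, 0
lx·mx: 0, 0.454, 0.1746, 0.1026, 0 → R0 = 0.7312
x·lx·mx: 0, 0.454, 0.3492, 0.3078, 0 → Σ = 1.111
T = 1.111 / 0.7312 = 1.51942… → 1.52

1.52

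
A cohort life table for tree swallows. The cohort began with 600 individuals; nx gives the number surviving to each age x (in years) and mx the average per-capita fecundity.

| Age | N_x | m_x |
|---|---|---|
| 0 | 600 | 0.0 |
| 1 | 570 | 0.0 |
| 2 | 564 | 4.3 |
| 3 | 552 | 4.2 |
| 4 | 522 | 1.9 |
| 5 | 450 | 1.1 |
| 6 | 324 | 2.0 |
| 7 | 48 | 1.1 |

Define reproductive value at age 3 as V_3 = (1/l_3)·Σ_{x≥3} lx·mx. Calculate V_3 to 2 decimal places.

lx = nx/n0 = nx/600: 1, 0.95, 0.94, 0.92, 0.87, 0.75, 0.54, 0.08
lx·mx for x ≥ 3: 3.864, 1.653, 0.825, 1.08, 0.088 → sum = 7.51
V_3 = 7.51 / l_3 = 7.51 / 0.92 = 8.163043… → 8.16

8.16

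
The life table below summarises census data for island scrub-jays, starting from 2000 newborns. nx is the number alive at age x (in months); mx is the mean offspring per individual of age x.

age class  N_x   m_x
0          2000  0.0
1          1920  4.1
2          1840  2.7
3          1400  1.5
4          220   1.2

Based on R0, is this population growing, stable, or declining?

lx = nx/n0 = nx/2000: 1, 0.96, 0.92, 0.7, 0.11
R0 = Σ lx·mx = 0 + 3.936 + 2.484 + 1.05 + 0.132 = 7.602
R0 > 1, so the population is growing.

growing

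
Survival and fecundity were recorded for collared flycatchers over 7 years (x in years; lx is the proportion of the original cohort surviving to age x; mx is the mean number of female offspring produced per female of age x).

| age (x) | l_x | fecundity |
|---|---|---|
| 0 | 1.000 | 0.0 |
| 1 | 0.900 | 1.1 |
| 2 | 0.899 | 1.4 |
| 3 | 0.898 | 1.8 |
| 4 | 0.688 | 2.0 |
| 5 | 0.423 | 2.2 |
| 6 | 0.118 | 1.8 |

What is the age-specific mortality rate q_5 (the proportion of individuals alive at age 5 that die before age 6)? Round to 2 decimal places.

q_5 = (l_5 − l_6) / l_5 = (0.423 − 0.118) / 0.423
     = 0.305 / 0.423 = 0.72104… → 0.72

0.72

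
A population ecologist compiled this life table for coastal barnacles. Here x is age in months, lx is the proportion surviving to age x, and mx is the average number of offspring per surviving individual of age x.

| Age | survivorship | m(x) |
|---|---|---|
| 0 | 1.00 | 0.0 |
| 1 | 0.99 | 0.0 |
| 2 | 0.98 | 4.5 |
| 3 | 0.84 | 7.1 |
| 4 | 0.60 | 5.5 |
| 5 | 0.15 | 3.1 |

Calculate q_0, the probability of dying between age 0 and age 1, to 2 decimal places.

q_0 = (l_0 − l_1) / l_0 = (1 − 0.99) / 1
     = 0.01 / 1 = 0.01 → 0.01

0.01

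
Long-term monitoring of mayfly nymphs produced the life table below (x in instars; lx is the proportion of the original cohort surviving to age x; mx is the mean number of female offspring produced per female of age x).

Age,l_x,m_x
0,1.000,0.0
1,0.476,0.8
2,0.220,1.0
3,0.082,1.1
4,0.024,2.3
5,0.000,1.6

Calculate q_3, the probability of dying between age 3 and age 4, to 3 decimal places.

0.707

q_3 = (l_3 − l_4) / l_3 = (0.082 − 0.024) / 0.082
     = 0.058 / 0.082 = 0.707317… → 0.707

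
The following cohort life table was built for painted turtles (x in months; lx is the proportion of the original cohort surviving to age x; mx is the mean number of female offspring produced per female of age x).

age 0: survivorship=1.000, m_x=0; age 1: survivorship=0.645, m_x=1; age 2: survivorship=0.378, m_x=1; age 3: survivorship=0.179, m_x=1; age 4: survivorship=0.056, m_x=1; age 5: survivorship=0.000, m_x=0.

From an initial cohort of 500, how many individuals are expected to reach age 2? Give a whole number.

Expected survivors = N0 · l_2 = 500 × 0.378 = 189 → 189

189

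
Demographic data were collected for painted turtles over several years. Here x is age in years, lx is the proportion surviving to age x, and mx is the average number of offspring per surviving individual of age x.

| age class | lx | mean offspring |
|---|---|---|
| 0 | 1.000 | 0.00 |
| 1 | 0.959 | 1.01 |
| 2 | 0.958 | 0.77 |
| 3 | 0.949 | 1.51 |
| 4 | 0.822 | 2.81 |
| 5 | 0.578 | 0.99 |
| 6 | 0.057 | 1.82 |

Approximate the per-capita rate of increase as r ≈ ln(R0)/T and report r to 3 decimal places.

R0 = Σ lx·mx = 0 + 0.96859 + 0.73766 + 1.43299 + 2.30982 + 0.57222 + 0.10374 = 6.12502
Σ x·lx·mx = 19.4657; T = 19.4657/6.12502 = 3.17806…
r ≈ ln(R0)/T = ln(6.12502)/3.17806… = 0.57028… → 0.570

0.570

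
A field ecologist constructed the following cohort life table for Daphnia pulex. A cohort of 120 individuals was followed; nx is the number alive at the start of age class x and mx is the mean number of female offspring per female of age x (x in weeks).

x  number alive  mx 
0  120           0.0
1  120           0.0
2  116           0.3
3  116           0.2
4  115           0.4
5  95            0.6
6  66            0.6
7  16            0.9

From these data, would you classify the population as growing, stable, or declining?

lx = nx/n0 = nx/120: 1, 1, 0.96667…, 0.96667…, 0.95833…, 0.79167…, 0.55, 0.13333…
R0 = Σ lx·mx = 0 + 0 + 0.29… + 0.193333… + 0.383333… + 0.475… + 0.33 + 0.12… = 1.791667…
R0 > 1, so the population is growing.

growing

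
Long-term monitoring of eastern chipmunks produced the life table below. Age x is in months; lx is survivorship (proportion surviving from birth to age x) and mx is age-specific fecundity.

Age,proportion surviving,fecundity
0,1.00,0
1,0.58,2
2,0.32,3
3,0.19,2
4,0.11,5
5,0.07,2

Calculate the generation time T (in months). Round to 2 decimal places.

2.23

lx·mx: 0, 1.16, 0.96, 0.38, 0.55, 0.14 → R0 = 3.19
x·lx·mx: 0, 1.16, 1.92, 1.14, 2.2, 0.7 → Σ = 7.12
T = 7.12 / 3.19 = 2.231975… → 2.23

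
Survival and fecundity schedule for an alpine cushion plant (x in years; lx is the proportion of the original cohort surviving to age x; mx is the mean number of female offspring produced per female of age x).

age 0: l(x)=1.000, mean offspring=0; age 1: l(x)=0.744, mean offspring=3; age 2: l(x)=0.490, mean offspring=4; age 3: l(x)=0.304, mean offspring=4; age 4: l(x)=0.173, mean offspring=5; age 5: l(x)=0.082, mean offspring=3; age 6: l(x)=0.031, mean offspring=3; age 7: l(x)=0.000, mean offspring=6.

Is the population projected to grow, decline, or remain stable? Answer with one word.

R0 = Σ lx·mx = 0 + 2.232 + 1.96 + 1.216 + 0.865 + 0.246 + 0.093 + 0 = 6.612
R0 > 1, so the population is growing.

growing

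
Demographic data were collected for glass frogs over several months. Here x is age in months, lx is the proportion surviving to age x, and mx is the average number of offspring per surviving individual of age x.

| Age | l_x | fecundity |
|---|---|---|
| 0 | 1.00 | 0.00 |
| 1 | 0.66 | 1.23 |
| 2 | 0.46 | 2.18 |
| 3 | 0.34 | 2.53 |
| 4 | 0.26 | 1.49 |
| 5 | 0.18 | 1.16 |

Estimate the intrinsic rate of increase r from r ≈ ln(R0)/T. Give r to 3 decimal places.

0.485

R0 = Σ lx·mx = 0 + 0.8118 + 1.0028 + 0.8602 + 0.3874 + 0.2088 = 3.271
Σ x·lx·mx = 7.9916; T = 7.9916/3.271 = 2.44317…
r ≈ ln(R0)/T = ln(3.271)/2.44317… = 0.48507… → 0.485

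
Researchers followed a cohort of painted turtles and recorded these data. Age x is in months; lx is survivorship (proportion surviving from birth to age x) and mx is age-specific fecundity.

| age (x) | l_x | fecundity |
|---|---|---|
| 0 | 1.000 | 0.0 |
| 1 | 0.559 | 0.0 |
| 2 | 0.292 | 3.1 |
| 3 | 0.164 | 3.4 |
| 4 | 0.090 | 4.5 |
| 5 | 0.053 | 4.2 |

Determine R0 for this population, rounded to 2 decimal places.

2.09

lx·mx by age: 0, 0, 0.9052, 0.5576, 0.405, 0.2226
R0 = Σ lx·mx = 2.0904 → 2.09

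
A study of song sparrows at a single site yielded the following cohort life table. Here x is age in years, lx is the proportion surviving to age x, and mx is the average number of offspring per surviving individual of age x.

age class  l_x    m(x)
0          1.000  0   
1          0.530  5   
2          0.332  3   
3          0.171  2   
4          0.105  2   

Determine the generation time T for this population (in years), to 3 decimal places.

1.550

lx·mx: 0, 2.65, 0.996, 0.342, 0.21 → R0 = 4.198
x·lx·mx: 0, 2.65, 1.992, 1.026, 0.84 → Σ = 6.508
T = 6.508 / 4.198 = 1.550262… → 1.550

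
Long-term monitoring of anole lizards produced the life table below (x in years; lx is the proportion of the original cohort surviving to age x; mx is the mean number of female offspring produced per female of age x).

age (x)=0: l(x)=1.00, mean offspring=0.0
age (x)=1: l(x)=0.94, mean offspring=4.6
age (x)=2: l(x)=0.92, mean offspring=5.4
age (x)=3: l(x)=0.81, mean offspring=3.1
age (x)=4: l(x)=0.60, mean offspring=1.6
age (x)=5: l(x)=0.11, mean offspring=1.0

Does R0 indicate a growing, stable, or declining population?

growing

R0 = Σ lx·mx = 0 + 4.324 + 4.968 + 2.511 + 0.96 + 0.11 = 12.873
R0 > 1, so the population is growing.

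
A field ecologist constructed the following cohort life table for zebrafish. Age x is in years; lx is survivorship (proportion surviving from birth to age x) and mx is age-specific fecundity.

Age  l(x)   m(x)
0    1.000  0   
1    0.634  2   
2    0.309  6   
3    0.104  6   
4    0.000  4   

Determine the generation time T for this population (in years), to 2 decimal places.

1.83

lx·mx: 0, 1.268, 1.854, 0.624, 0 → R0 = 3.746
x·lx·mx: 0, 1.268, 3.708, 1.872, 0 → Σ = 6.848
T = 6.848 / 3.746 = 1.828083… → 1.83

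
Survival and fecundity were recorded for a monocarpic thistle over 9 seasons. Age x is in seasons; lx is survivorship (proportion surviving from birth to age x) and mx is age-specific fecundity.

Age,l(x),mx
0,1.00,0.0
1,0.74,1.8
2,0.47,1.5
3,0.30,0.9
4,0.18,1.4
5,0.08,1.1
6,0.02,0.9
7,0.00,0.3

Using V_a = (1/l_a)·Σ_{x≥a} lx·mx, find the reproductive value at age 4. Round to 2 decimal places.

1.99

lx·mx for x ≥ 4: 0.252, 0.088, 0.018, 0 → sum = 0.358
V_4 = 0.358 / l_4 = 0.358 / 0.18 = 1.988889… → 1.99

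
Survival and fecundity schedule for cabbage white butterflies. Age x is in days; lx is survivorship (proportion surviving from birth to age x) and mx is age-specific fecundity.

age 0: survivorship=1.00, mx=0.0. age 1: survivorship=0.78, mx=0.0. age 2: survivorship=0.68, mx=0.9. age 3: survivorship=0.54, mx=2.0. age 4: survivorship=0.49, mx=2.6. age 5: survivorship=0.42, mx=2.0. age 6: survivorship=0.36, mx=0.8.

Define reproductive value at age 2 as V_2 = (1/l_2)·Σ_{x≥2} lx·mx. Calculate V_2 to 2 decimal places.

6.02

lx·mx for x ≥ 2: 0.612, 1.08, 1.274, 0.84, 0.288 → sum = 4.094
V_2 = 4.094 / l_2 = 4.094 / 0.68 = 6.020588… → 6.02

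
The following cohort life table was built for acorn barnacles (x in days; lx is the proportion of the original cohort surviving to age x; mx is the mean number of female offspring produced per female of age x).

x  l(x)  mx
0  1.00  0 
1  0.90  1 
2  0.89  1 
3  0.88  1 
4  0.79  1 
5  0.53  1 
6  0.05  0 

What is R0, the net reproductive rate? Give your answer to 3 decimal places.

lx·mx by age: 0, 0.9, 0.89, 0.88, 0.79, 0.53, 0
R0 = Σ lx·mx = 3.99 → 3.990

3.990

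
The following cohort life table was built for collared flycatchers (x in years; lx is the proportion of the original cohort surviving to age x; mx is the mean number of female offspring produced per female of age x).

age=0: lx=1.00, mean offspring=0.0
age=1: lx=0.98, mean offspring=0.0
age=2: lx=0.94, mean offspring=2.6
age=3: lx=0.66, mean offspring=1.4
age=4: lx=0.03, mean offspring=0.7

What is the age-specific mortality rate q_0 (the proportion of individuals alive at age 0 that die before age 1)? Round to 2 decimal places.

0.02

q_0 = (l_0 − l_1) / l_0 = (1 − 0.98) / 1
     = 0.02 / 1 = 0.02 → 0.02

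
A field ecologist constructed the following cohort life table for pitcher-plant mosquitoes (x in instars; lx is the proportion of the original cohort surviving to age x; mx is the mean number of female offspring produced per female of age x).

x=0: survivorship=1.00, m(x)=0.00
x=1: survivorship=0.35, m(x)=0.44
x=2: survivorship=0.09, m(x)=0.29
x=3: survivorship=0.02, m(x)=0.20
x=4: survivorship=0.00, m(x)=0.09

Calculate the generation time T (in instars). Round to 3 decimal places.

lx·mx: 0, 0.154, 0.0261, 0.004, 0 → R0 = 0.1841
x·lx·mx: 0, 0.154, 0.0522, 0.012, 0 → Σ = 0.2182
T = 0.2182 / 0.1841 = 1.185225… → 1.185

1.185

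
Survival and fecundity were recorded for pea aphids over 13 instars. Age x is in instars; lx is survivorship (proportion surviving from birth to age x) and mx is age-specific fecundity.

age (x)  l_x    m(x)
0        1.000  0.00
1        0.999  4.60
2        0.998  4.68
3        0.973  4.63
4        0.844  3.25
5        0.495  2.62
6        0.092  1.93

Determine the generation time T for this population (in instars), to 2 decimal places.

lx·mx: 0, 4.5954, 4.67064, 4.50499, 2.743, 1.2969, 0.17756 → R0 = 17.98849
x·lx·mx: 0, 4.5954, 9.34128, 13.51497, 10.972, 6.4845, 1.06536 → Σ = 45.97351
T = 45.97351 / 17.98849 = 2.555718… → 2.56

2.56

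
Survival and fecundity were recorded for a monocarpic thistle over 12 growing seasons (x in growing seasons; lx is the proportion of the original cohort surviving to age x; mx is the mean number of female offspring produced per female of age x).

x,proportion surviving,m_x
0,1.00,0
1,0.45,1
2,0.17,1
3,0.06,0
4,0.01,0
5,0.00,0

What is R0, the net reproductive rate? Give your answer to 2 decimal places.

0.62

lx·mx by age: 0, 0.45, 0.17, 0, 0, 0
R0 = Σ lx·mx = 0.62 → 0.62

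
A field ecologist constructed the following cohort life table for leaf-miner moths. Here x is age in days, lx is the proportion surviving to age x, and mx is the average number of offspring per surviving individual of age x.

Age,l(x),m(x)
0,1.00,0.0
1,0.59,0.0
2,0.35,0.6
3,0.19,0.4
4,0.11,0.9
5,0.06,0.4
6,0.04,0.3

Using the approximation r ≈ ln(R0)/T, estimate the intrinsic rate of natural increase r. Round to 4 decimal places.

R0 = Σ lx·mx = 0 + 0 + 0.21 + 0.076 + 0.099 + 0.024 + 0.012 = 0.421
Σ x·lx·mx = 1.236; T = 1.236/0.421 = 2.93587…
r ≈ ln(R0)/T = ln(0.421)/2.93587… = -0.294674… → -0.2947

-0.2947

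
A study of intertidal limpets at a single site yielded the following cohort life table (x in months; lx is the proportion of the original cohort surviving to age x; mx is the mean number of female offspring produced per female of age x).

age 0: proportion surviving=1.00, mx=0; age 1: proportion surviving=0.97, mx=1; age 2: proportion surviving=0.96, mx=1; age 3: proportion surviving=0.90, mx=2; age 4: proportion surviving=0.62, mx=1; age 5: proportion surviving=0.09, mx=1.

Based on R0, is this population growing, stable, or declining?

R0 = Σ lx·mx = 0 + 0.97 + 0.96 + 1.8 + 0.62 + 0.09 = 4.44
R0 > 1, so the population is growing.

growing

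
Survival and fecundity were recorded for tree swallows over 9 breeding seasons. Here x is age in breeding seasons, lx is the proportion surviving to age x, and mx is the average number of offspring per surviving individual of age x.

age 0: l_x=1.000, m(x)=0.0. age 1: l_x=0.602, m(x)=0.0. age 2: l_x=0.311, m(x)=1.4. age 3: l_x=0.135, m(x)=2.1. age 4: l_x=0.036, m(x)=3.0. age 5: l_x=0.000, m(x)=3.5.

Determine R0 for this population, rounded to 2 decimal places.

lx·mx by age: 0, 0, 0.4354, 0.2835, 0.108, 0
R0 = Σ lx·mx = 0.8269 → 0.83

0.83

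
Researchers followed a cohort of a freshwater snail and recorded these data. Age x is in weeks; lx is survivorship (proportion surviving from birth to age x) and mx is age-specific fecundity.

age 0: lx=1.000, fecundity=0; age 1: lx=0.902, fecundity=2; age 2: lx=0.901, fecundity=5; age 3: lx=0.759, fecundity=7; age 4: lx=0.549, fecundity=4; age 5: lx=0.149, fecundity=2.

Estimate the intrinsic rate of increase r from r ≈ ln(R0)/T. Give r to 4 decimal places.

R0 = Σ lx·mx = 0 + 1.804 + 4.505 + 5.313 + 2.196 + 0.298 = 14.116
Σ x·lx·mx = 37.027; T = 37.027/14.116 = 2.62305…
r ≈ ln(R0)/T = ln(14.116)/2.62305… = 1.009248… → 1.0092

1.0092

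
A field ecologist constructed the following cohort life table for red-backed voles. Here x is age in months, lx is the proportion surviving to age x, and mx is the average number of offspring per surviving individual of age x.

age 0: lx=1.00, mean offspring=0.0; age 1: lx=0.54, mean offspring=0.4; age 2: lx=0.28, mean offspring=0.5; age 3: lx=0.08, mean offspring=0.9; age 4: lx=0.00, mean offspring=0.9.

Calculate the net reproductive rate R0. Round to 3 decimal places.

0.428

lx·mx by age: 0, 0.216, 0.14, 0.072, 0
R0 = Σ lx·mx = 0.428 → 0.428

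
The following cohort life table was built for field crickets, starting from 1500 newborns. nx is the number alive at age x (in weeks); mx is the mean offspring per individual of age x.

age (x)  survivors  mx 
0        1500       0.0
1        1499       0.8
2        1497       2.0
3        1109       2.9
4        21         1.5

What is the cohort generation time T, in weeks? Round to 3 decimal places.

lx = nx/n0 = nx/1500: 1, 0.99933…, 0.998, 0.73933…, 0.014
lx·mx: 0, 0.799467…, 1.996, 2.144067…, 0.021 → R0 = 4.960533…
x·lx·mx: 0, 0.799467…, 3.992, 6.4322…, 0.084 → Σ = 11.307667…
T = 11.307667… / 4.960533… = 2.279526… → 2.280

2.280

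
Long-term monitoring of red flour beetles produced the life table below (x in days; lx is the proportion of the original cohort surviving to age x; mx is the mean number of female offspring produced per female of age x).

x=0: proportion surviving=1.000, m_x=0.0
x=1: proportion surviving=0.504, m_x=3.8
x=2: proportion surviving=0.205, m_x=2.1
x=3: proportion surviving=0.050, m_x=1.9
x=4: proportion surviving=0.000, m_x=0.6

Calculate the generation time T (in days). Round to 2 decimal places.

1.25

lx·mx: 0, 1.9152, 0.4305, 0.095, 0 → R0 = 2.4407
x·lx·mx: 0, 1.9152, 0.861, 0.285, 0 → Σ = 3.0612
T = 3.0612 / 2.4407 = 1.25423… → 1.25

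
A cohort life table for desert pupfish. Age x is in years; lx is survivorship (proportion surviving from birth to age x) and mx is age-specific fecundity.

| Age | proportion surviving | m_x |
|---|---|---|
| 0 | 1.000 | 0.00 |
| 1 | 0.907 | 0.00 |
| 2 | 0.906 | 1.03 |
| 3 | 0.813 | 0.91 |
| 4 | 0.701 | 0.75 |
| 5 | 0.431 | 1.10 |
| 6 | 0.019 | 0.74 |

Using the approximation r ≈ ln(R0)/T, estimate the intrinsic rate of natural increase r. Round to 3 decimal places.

R0 = Σ lx·mx = 0 + 0 + 0.93318 + 0.73983 + 0.52575 + 0.4741 + 0.01406 = 2.68692
Σ x·lx·mx = 8.64371; T = 8.64371/2.68692 = 3.21696…
r ≈ ln(R0)/T = ln(2.68692)/3.21696… = 0.30725… → 0.307

0.307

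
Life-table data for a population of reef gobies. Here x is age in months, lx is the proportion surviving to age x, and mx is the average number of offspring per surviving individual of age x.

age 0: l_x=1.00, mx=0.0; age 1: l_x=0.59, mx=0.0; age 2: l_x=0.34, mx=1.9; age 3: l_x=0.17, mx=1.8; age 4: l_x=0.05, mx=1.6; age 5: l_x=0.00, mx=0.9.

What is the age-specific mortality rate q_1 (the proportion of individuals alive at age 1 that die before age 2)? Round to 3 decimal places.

q_1 = (l_1 − l_2) / l_1 = (0.59 − 0.34) / 0.59
     = 0.25 / 0.59 = 0.423729… → 0.424

0.424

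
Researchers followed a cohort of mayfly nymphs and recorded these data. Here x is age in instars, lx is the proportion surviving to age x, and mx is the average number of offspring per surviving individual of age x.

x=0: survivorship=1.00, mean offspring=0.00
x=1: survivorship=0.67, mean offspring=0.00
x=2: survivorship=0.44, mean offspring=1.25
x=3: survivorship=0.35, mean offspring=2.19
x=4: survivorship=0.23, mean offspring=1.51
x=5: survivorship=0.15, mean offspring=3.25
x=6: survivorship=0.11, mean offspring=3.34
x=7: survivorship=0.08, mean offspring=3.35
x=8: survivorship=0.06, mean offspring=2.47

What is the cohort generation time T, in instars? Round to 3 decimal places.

4.256

lx·mx: 0, 0, 0.55, 0.7665, 0.3473, 0.4875, 0.3674, 0.268, 0.1482 → R0 = 2.9349
x·lx·mx: 0, 0, 1.1, 2.2995, 1.3892, 2.4375, 2.2044, 1.876, 1.1856 → Σ = 12.4922
T = 12.4922 / 2.9349 = 4.256431… → 4.256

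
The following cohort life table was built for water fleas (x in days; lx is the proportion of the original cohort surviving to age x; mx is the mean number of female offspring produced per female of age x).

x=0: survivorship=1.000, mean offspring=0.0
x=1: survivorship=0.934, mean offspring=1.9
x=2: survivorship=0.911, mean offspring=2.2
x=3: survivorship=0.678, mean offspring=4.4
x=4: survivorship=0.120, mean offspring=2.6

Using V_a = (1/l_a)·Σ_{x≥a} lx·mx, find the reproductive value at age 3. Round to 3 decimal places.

lx·mx for x ≥ 3: 2.9832, 0.312 → sum = 3.2952
V_3 = 3.2952 / l_3 = 3.2952 / 0.678 = 4.860177… → 4.860

4.860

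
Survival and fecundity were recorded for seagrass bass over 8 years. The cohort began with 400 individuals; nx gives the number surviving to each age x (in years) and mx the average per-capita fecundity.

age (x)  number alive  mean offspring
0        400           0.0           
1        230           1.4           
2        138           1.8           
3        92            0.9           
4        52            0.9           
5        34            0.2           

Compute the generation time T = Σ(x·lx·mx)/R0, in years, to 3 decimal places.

1.823

lx = nx/n0 = nx/400: 1, 0.575, 0.345, 0.23, 0.13, 0.085
lx·mx: 0, 0.805, 0.621, 0.207, 0.117, 0.017 → R0 = 1.767
x·lx·mx: 0, 0.805, 1.242, 0.621, 0.468, 0.085 → Σ = 3.221
T = 3.221 / 1.767 = 1.822864… → 1.823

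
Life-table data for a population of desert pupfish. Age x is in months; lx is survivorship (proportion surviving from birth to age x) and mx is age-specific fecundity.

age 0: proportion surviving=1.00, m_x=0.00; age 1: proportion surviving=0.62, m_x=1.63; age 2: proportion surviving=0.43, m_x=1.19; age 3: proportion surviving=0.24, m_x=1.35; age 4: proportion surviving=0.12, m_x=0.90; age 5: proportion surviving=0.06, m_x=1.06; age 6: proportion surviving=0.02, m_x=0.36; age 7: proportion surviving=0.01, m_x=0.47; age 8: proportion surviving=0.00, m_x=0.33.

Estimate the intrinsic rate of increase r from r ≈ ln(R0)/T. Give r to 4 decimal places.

R0 = Σ lx·mx = 0 + 1.0106 + 0.5117 + 0.324 + 0.108 + 0.0636 + 0.0072 + 0.0047 + 0 = 2.0298
Σ x·lx·mx = 3.8321; T = 3.8321/2.0298 = 1.88792…
r ≈ ln(R0)/T = ln(2.0298)/1.88792… = 0.374983… → 0.3750

0.3750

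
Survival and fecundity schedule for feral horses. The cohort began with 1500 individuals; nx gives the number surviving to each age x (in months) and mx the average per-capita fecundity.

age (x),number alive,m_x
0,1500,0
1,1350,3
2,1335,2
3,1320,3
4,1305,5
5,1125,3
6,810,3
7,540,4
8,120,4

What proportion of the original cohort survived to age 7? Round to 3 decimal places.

l_7 = n_7/n_0 = 540/1500 = 0.36 → 0.360

0.360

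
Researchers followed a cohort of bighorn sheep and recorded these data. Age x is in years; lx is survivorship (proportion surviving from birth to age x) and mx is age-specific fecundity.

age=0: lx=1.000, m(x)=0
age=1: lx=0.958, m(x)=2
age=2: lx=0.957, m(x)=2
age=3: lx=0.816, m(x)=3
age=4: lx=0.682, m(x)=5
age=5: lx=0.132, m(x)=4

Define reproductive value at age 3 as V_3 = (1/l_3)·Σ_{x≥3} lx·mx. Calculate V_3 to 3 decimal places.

lx·mx for x ≥ 3: 2.448, 3.41, 0.528 → sum = 6.386
V_3 = 6.386 / l_3 = 6.386 / 0.816 = 7.82598… → 7.826

7.826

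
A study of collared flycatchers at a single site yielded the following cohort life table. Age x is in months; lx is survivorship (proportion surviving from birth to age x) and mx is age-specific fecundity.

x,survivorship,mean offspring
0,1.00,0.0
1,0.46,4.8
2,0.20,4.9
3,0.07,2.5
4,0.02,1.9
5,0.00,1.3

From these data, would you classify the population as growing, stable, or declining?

growing

R0 = Σ lx·mx = 0 + 2.208 + 0.98 + 0.175 + 0.038 + 0 = 3.401
R0 > 1, so the population is growing.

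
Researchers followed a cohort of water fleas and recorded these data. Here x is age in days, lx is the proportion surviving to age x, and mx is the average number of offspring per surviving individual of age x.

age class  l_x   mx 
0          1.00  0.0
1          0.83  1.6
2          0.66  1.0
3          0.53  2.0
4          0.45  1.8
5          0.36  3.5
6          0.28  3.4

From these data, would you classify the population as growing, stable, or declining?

growing

R0 = Σ lx·mx = 0 + 1.328 + 0.66 + 1.06 + 0.81 + 1.26 + 0.952 = 6.07
R0 > 1, so the population is growing.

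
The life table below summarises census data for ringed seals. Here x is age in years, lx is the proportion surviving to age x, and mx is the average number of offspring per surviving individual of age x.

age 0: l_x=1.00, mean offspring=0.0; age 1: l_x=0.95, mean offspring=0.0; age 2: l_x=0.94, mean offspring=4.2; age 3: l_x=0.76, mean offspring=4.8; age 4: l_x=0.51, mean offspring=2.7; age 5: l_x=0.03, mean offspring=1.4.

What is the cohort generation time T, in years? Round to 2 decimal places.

lx·mx: 0, 0, 3.948, 3.648, 1.377, 0.042 → R0 = 9.015
x·lx·mx: 0, 0, 7.896, 10.944, 5.508, 0.21 → Σ = 24.558
T = 24.558 / 9.015 = 2.724126… → 2.72

2.72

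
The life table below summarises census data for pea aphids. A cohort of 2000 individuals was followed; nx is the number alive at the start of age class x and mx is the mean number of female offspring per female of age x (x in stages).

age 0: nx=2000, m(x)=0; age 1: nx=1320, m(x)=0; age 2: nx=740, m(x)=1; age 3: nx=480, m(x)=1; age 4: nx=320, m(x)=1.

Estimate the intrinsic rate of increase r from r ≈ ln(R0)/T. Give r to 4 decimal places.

lx = nx/n0 = nx/2000: 1, 0.66, 0.37, 0.24, 0.16
R0 = Σ lx·mx = 0 + 0 + 0.37 + 0.24 + 0.16 = 0.77
Σ x·lx·mx = 2.1; T = 2.1/0.77 = 2.72727…
r ≈ ln(R0)/T = ln(0.77)/2.72727… = -0.095834… → -0.0958

-0.0958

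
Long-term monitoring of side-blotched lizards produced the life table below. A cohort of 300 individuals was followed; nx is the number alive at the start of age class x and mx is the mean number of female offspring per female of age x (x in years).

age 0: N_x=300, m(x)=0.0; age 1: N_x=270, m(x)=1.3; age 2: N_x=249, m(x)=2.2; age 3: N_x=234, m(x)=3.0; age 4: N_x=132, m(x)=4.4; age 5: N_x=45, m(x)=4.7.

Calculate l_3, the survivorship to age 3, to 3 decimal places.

l_3 = n_3/n_0 = 234/300 = 0.78 → 0.780

0.780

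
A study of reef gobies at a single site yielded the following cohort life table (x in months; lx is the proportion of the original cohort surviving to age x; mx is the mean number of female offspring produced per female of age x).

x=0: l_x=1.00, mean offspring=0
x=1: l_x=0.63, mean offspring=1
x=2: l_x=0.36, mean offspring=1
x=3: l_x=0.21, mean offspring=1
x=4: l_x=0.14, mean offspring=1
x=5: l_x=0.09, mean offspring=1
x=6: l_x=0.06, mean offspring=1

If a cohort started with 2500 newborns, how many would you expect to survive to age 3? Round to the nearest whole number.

525

Expected survivors = N0 · l_3 = 2500 × 0.21 = 525 → 525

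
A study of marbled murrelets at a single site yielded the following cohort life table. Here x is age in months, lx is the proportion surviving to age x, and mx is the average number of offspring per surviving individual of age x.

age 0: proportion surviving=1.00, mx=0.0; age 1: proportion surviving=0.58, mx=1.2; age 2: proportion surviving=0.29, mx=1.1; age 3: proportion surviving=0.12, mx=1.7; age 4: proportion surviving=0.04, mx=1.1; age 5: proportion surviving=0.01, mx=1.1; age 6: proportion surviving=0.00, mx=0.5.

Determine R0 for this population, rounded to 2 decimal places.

1.27

lx·mx by age: 0, 0.696, 0.319, 0.204, 0.044, 0.011, 0
R0 = Σ lx·mx = 1.274 → 1.27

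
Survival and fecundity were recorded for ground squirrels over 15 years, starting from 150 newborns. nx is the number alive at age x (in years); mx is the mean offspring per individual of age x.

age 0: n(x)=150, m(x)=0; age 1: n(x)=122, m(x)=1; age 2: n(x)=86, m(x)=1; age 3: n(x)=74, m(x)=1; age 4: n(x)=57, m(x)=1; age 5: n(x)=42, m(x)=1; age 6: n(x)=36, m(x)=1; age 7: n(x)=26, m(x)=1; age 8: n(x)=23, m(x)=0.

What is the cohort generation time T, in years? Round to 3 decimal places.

lx = nx/n0 = nx/150: 1, 0.81333…, 0.57333…, 0.49333…, 0.38, 0.28, 0.24, 0.17333…, 0.15333…
lx·mx: 0, 0.813333…, 0.573333…, 0.493333…, 0.38, 0.28, 0.24, 0.173333…, 0 → R0 = 2.953333…
x·lx·mx: 0, 0.813333…, 1.146667…, 1.48…, 1.52, 1.4, 1.44, 1.213333…, 0 → Σ = 9.013333…
T = 9.013333… / 2.953333… = 3.051919… → 3.052

3.052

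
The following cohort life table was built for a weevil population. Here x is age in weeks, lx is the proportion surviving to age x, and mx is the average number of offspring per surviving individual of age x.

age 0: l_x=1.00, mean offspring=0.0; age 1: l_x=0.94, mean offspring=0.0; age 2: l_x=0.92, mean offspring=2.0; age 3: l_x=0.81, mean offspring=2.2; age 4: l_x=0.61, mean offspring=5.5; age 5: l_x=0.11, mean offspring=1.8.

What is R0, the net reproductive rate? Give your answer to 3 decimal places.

lx·mx by age: 0, 0, 1.84, 1.782, 3.355, 0.198
R0 = Σ lx·mx = 7.175 → 7.175

7.175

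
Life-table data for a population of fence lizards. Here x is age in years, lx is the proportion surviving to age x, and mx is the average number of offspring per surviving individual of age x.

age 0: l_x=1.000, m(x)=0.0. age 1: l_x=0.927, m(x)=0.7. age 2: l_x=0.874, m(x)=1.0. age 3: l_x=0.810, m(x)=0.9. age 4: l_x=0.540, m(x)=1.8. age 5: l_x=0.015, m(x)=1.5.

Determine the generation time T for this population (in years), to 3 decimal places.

2.644

lx·mx: 0, 0.6489, 0.874, 0.729, 0.972, 0.0225 → R0 = 3.2464
x·lx·mx: 0, 0.6489, 1.748, 2.187, 3.888, 0.1125 → Σ = 8.5844
T = 8.5844 / 3.2464 = 2.644283… → 2.644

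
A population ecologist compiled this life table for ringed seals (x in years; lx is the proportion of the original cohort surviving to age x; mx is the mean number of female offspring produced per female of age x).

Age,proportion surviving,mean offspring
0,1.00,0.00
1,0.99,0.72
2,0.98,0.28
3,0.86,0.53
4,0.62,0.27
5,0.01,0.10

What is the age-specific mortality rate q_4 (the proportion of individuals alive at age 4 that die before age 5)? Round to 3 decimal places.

0.984

q_4 = (l_4 − l_5) / l_4 = (0.62 − 0.01) / 0.62
     = 0.61 / 0.62 = 0.983871… → 0.984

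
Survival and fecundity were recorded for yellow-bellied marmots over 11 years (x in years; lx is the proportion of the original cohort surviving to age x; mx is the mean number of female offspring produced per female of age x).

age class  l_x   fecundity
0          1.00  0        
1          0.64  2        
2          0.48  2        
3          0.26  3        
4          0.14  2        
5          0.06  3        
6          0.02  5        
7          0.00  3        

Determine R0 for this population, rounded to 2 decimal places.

lx·mx by age: 0, 1.28, 0.96, 0.78, 0.28, 0.18, 0.1, 0
R0 = Σ lx·mx = 3.58 → 3.58

3.58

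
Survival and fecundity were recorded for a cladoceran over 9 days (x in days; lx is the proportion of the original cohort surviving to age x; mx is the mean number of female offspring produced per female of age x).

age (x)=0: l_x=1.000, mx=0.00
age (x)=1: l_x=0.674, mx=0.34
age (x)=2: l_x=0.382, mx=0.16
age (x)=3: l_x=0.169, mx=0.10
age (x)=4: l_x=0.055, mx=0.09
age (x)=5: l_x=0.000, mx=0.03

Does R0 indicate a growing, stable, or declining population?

R0 = Σ lx·mx = 0 + 0.22916 + 0.06112 + 0.0169 + 0.00495 + 0 = 0.31213
R0 < 1, so the population is declining.

declining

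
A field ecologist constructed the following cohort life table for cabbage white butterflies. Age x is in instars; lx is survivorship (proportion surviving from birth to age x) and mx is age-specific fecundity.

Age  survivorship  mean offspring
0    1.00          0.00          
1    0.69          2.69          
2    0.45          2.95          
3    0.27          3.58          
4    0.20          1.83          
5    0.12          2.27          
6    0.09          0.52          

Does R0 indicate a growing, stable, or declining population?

growing

R0 = Σ lx·mx = 0 + 1.8561 + 1.3275 + 0.9666 + 0.366 + 0.2724 + 0.0468 = 4.8354
R0 > 1, so the population is growing.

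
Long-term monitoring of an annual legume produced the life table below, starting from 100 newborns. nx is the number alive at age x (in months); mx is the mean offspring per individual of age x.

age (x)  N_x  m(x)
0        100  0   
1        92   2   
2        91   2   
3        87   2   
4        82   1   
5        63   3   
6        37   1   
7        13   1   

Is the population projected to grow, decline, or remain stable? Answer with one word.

growing

lx = nx/n0 = nx/100: 1, 0.92, 0.91, 0.87, 0.82, 0.63, 0.37, 0.13
R0 = Σ lx·mx = 0 + 1.84 + 1.82 + 1.74 + 0.82 + 1.89 + 0.37 + 0.13 = 8.61
R0 > 1, so the population is growing.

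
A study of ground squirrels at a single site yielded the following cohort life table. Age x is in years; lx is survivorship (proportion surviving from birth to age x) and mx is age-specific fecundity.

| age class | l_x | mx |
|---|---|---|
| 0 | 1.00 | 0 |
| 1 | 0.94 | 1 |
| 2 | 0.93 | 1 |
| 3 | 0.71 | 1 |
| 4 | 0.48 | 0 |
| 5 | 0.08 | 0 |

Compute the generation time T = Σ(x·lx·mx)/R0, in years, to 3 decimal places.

1.911

lx·mx: 0, 0.94, 0.93, 0.71, 0, 0 → R0 = 2.58
x·lx·mx: 0, 0.94, 1.86, 2.13, 0, 0 → Σ = 4.93
T = 4.93 / 2.58 = 1.910853… → 1.911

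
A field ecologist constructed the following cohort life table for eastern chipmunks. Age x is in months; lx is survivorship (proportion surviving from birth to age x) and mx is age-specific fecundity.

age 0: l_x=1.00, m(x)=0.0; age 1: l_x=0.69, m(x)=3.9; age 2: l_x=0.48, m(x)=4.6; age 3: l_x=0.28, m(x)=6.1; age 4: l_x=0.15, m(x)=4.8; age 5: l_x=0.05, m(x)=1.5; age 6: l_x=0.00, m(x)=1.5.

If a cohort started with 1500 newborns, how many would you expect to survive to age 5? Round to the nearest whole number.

Expected survivors = N0 · l_5 = 1500 × 0.05 = 75 → 75

75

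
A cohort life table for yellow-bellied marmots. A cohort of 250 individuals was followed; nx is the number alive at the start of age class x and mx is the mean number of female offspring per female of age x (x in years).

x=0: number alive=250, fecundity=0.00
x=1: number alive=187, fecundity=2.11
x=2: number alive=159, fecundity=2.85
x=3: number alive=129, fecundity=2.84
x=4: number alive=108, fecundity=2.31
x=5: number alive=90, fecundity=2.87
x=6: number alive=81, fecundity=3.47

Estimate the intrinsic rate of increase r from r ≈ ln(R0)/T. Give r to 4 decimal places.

0.6537

lx = nx/n0 = nx/250: 1, 0.748, 0.636, 0.516, 0.432, 0.36, 0.324
R0 = Σ lx·mx = 0 + 1.57828 + 1.8126 + 1.46544 + 0.99792 + 1.0332 + 1.12428 = 8.01172
Σ x·lx·mx = 25.50316; T = 25.50316/8.01172 = 3.18323…
r ≈ ln(R0)/T = ln(8.01172)/3.18323… = 0.653708… → 0.6537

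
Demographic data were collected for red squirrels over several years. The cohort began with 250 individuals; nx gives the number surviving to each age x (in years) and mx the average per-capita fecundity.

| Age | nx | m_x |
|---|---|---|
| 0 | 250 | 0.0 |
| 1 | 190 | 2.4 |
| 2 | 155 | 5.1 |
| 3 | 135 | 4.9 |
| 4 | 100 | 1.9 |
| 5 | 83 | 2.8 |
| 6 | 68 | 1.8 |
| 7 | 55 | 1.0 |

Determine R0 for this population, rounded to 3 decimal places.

10.031

lx = nx/n0 = nx/250: 1, 0.76, 0.62, 0.54, 0.4, 0.332, 0.272, 0.22
lx·mx by age: 0, 1.824, 3.162, 2.646, 0.76, 0.9296, 0.4896, 0.22
R0 = Σ lx·mx = 10.0312 → 10.031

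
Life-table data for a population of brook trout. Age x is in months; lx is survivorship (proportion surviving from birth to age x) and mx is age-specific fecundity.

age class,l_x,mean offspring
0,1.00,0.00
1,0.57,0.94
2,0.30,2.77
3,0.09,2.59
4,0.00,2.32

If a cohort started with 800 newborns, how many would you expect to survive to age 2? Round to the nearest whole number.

240

Expected survivors = N0 · l_2 = 800 × 0.30 = 240 → 240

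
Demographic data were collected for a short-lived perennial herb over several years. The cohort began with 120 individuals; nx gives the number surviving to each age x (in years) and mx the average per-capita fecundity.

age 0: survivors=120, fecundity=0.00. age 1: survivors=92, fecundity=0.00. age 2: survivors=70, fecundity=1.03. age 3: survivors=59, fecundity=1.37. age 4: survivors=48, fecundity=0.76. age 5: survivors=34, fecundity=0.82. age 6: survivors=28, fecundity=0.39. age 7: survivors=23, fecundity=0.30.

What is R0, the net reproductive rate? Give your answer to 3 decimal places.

lx = nx/n0 = nx/120: 1, 0.76667…, 0.58333…, 0.49167…, 0.4, 0.28333…, 0.23333…, 0.19167…
lx·mx by age: 0, 0, 0.600833…, 0.673583…, 0.304, 0.232333…, 0.091…, 0.0575…
R0 = Σ lx·mx = 1.95925… → 1.959

1.959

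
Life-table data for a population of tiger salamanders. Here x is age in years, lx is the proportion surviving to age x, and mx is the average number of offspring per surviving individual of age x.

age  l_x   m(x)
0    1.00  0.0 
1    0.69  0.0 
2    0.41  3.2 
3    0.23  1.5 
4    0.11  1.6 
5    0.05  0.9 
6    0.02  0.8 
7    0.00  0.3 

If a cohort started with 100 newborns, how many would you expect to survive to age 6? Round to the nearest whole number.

2

Expected survivors = N0 · l_6 = 100 × 0.02 = 2 → 2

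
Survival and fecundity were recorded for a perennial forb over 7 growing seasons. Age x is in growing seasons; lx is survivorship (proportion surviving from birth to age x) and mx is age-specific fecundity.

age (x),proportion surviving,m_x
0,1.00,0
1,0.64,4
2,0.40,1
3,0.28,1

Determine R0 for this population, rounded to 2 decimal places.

3.24

lx·mx by age: 0, 2.56, 0.4, 0.28
R0 = Σ lx·mx = 3.24 → 3.24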